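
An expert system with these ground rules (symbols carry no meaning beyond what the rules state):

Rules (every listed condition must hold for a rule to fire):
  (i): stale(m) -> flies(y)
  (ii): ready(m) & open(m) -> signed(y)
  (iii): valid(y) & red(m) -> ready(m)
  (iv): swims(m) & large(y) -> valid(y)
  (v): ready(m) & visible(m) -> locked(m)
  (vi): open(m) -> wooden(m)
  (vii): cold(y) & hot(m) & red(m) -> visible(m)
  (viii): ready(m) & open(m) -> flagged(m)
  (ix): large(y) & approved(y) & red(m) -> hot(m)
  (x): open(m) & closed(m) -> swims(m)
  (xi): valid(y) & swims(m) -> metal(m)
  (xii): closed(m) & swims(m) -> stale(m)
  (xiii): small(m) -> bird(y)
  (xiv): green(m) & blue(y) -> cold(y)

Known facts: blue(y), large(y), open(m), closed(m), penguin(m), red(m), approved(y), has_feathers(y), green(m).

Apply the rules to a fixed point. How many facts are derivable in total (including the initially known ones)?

22

Round 1: (vi) [open(m) -> wooden(m)]; (ix) [large(y) & approved(y) & red(m) -> hot(m)]; (x) [open(m) & closed(m) -> swims(m)]; (xiv) [green(m) & blue(y) -> cold(y)]. Adds wooden(m), hot(m), swims(m), cold(y).
Round 2: (iv) [swims(m) & large(y) -> valid(y)]; (vii) [cold(y) & hot(m) & red(m) -> visible(m)]; (xii) [closed(m) & swims(m) -> stale(m)]. Adds valid(y), visible(m), stale(m).
Round 3: (i) [stale(m) -> flies(y)]; (iii) [valid(y) & red(m) -> ready(m)]; (xi) [valid(y) & swims(m) -> metal(m)]. Adds flies(y), ready(m), metal(m).
Round 4: (ii) [ready(m) & open(m) -> signed(y)]; (v) [ready(m) & visible(m) -> locked(m)]; (viii) [ready(m) & open(m) -> flagged(m)]. Adds signed(y), locked(m), flagged(m).
Closure: {approved(y), blue(y), closed(m), cold(y), flagged(m), flies(y), green(m), has_feathers(y), hot(m), large(y), locked(m), metal(m), open(m), penguin(m), ready(m), red(m), signed(y), stale(m), swims(m), valid(y), visible(m), wooden(m)} — 22 facts.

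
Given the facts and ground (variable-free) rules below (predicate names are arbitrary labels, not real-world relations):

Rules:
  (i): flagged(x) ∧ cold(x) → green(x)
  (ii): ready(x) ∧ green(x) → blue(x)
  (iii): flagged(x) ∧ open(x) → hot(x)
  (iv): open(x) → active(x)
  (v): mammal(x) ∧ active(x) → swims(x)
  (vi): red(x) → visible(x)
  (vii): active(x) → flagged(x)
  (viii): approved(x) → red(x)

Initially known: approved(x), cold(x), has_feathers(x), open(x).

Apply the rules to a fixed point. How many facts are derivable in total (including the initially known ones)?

10

[1] (iv) [open(x) → active(x)]; (viii) [approved(x) → red(x)]. ⇒ new: active(x), red(x).
[2] (vi) [red(x) → visible(x)]; (vii) [active(x) → flagged(x)]. ⇒ new: visible(x), flagged(x).
[3] (i) [flagged(x) ∧ cold(x) → green(x)]; (iii) [flagged(x) ∧ open(x) → hot(x)]. ⇒ new: green(x), hot(x).
Closure: {active(x), approved(x), cold(x), flagged(x), green(x), has_feathers(x), hot(x), open(x), red(x), visible(x)} — 10 facts.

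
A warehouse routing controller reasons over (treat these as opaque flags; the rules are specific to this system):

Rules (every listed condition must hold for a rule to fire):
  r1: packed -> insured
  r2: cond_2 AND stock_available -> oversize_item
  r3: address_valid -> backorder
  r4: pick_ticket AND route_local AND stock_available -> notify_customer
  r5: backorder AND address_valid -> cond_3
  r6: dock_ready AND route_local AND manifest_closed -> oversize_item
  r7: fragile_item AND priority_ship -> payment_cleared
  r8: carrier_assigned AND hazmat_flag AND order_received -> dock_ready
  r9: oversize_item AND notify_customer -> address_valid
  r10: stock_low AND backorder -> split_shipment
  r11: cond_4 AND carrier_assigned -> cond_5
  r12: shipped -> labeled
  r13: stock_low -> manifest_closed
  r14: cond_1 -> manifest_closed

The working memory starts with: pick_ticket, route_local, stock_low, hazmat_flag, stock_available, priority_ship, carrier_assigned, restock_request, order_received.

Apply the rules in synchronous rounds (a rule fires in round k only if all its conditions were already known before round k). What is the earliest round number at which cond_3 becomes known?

5

[1] r4 [pick_ticket AND route_local AND stock_available -> notify_customer]; r8 [carrier_assigned AND hazmat_flag AND order_received -> dock_ready]; r13 [stock_low -> manifest_closed]. ⇒ new: notify_customer, dock_ready, manifest_closed.
[2] r6 [dock_ready AND route_local AND manifest_closed -> oversize_item]. ⇒ new: oversize_item.
[3] r9 [oversize_item AND notify_customer -> address_valid]. ⇒ new: address_valid.
[4] r3 [address_valid -> backorder]. ⇒ new: backorder.
[5] r5 [backorder AND address_valid -> cond_3]; r10 [stock_low AND backorder -> split_shipment]. ⇒ new: cond_3, split_shipment.
cond_3 first appears in round 5.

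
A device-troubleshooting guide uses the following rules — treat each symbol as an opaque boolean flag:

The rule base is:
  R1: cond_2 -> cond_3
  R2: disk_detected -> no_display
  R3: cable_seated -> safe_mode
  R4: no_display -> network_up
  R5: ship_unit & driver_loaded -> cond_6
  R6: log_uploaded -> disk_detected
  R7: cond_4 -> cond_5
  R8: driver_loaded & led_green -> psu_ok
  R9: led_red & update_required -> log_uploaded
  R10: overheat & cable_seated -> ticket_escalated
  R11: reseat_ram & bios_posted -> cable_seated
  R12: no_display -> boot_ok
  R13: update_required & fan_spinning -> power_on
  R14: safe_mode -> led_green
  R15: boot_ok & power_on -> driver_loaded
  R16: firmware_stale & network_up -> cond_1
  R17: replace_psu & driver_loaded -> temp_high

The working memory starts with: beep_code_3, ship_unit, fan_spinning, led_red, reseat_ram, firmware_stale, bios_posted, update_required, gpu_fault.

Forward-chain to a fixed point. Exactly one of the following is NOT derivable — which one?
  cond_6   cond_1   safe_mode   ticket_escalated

[1] R9 [led_red & update_required -> log_uploaded]; R11 [reseat_ram & bios_posted -> cable_seated]; R13 [update_required & fan_spinning -> power_on]. ⇒ new: log_uploaded, cable_seated, power_on.
[2] R3 [cable_seated -> safe_mode]; R6 [log_uploaded -> disk_detected]. ⇒ new: safe_mode, disk_detected.
[3] R2 [disk_detected -> no_display]; R14 [safe_mode -> led_green]. ⇒ new: no_display, led_green.
[4] R4 [no_display -> network_up]; R12 [no_display -> boot_ok]. ⇒ new: network_up, boot_ok.
[5] R15 [boot_ok & power_on -> driver_loaded]; R16 [firmware_stale & network_up -> cond_1]. ⇒ new: driver_loaded, cond_1.
[6] R5 [ship_unit & driver_loaded -> cond_6]; R8 [driver_loaded & led_green -> psu_ok]. ⇒ new: cond_6, psu_ok.
Derived: cond_6 (round 6), safe_mode (round 2), cond_1 (round 5). ticket_escalated never appears in any round.

ticket_escalated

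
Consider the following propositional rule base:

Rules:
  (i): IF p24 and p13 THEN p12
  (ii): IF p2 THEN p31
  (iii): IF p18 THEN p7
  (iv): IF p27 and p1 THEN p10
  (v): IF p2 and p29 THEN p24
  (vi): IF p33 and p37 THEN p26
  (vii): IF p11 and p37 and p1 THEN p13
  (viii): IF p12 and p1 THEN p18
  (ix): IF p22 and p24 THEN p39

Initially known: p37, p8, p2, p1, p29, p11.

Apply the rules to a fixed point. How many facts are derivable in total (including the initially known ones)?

12

[1] (ii) [IF p2 THEN p31]; (v) [IF p2 and p29 THEN p24]; (vii) [IF p11 and p37 and p1 THEN p13]. ⇒ new: p31, p24, p13.
[2] (i) [IF p24 and p13 THEN p12]. ⇒ new: p12.
[3] (viii) [IF p12 and p1 THEN p18]. ⇒ new: p18.
[4] (iii) [IF p18 THEN p7]. ⇒ new: p7.
Closure: {p1, p11, p12, p13, p18, p2, p24, p29, p31, p37, p7, p8} — 12 facts.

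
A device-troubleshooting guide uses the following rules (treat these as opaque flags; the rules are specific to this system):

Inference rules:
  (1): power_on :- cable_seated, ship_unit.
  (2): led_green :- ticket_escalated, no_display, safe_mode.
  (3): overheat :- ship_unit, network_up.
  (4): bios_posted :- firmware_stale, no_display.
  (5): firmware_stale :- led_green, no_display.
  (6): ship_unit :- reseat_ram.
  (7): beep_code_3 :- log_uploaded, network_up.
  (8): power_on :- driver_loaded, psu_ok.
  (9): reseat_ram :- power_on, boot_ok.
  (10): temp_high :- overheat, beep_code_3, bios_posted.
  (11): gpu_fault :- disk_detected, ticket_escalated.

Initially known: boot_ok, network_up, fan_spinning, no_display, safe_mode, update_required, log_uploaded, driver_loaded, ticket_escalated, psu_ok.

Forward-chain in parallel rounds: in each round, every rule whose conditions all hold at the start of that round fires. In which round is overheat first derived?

4

Round 1: (2) [led_green :- ticket_escalated, no_display, safe_mode.]; (7) [beep_code_3 :- log_uploaded, network_up.]; (8) [power_on :- driver_loaded, psu_ok.]. New: led_green, beep_code_3, power_on.
Round 2: (5) [firmware_stale :- led_green, no_display.]; (9) [reseat_ram :- power_on, boot_ok.]. New: firmware_stale, reseat_ram.
Round 3: (4) [bios_posted :- firmware_stale, no_display.]; (6) [ship_unit :- reseat_ram.]. New: bios_posted, ship_unit.
Round 4: (3) [overheat :- ship_unit, network_up.]. New: overheat.
overheat first appears in round 4.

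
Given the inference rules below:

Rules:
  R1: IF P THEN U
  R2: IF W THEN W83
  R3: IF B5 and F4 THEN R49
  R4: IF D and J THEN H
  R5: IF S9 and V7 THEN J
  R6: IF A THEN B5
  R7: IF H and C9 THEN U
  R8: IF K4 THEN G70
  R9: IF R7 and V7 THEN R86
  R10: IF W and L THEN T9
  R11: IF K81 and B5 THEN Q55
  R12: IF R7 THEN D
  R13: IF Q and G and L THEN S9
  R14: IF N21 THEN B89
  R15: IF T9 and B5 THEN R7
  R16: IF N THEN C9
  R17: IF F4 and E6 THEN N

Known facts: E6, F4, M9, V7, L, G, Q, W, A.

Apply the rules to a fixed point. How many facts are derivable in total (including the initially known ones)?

Round 1: R2 [IF W THEN W83]; R6 [IF A THEN B5]; R10 [IF W and L THEN T9]; R13 [IF Q and G and L THEN S9]; R17 [IF F4 and E6 THEN N]. Adds W83, B5, T9, S9, N.
Round 2: R3 [IF B5 and F4 THEN R49]; R5 [IF S9 and V7 THEN J]; R15 [IF T9 and B5 THEN R7]; R16 [IF N THEN C9]. Adds R49, J, R7, C9.
Round 3: R9 [IF R7 and V7 THEN R86]; R12 [IF R7 THEN D]. Adds R86, D.
Round 4: R4 [IF D and J THEN H]. Adds H.
Round 5: R7 [IF H and C9 THEN U]. Adds U.
Closure: {A, B5, C9, D, E6, F4, G, H, J, L, M9, N, Q, R49, R7, R86, S9, T9, U, V7, W, W83} — 22 facts.

22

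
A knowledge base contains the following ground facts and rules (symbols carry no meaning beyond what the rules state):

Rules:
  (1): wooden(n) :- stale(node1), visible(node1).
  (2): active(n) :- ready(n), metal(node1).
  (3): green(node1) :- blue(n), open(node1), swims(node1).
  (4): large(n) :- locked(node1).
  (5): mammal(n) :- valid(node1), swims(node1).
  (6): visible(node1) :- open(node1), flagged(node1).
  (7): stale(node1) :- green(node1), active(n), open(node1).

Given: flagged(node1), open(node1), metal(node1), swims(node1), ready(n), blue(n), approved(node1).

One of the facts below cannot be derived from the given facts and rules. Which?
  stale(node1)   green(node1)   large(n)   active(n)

Round 1: (2) [active(n) :- ready(n), metal(node1).]; (3) [green(node1) :- blue(n), open(node1), swims(node1).]; (6) [visible(node1) :- open(node1), flagged(node1).]. New: active(n), green(node1), visible(node1).
Round 2: (7) [stale(node1) :- green(node1), active(n), open(node1).]. New: stale(node1).
Round 3: (1) [wooden(n) :- stale(node1), visible(node1).]. New: wooden(n).
Derived: active(n) (round 1), green(node1) (round 1), stale(node1) (round 2). large(n) never appears in any round.

large(n)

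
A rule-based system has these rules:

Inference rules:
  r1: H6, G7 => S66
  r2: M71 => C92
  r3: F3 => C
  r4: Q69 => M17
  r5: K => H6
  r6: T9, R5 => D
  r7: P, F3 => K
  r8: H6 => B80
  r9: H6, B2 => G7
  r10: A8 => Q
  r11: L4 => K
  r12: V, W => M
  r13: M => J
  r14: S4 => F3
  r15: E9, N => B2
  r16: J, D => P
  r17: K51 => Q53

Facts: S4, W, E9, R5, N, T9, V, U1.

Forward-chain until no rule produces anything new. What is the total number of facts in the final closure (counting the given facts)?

20

Round 1 fires r6, r12, r14, r15, giving D, M, F3, B2.
Round 2 fires r3, r13, giving C, J.
Round 3 fires r16, giving P.
Round 4 fires r7, giving K.
Round 5 fires r5, giving H6.
Round 6 fires r8, r9, giving B80, G7.
Round 7 fires r1, giving S66.
Closure: {B2, B80, C, D, E9, F3, G7, H6, J, K, M, N, P, R5, S4, S66, T9, U1, V, W} — 20 facts.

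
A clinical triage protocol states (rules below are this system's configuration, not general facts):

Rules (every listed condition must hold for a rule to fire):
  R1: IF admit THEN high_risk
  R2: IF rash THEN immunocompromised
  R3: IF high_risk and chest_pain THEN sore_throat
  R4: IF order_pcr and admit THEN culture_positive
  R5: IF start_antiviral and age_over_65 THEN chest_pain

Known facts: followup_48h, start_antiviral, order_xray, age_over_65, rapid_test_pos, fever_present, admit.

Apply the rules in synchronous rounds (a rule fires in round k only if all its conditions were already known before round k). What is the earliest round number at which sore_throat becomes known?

[1] R1 [IF admit THEN high_risk]; R5 [IF start_antiviral and age_over_65 THEN chest_pain]. ⇒ new: high_risk, chest_pain.
[2] R3 [IF high_risk and chest_pain THEN sore_throat]. ⇒ new: sore_throat.
sore_throat first appears in round 2.

2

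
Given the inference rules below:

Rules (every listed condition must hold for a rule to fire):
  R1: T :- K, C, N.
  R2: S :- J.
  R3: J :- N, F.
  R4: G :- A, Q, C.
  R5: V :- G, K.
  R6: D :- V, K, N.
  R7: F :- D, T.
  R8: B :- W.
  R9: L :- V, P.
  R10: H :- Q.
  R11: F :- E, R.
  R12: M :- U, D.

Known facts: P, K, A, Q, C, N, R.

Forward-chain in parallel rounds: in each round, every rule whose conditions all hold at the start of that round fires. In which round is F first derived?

Round 1: R1 [T :- K, C, N.]; R4 [G :- A, Q, C.]; R10 [H :- Q.]. New: T, G, H.
Round 2: R5 [V :- G, K.]. New: V.
Round 3: R6 [D :- V, K, N.]; R9 [L :- V, P.]. New: D, L.
Round 4: R7 [F :- D, T.]. New: F.
F first appears in round 4.

4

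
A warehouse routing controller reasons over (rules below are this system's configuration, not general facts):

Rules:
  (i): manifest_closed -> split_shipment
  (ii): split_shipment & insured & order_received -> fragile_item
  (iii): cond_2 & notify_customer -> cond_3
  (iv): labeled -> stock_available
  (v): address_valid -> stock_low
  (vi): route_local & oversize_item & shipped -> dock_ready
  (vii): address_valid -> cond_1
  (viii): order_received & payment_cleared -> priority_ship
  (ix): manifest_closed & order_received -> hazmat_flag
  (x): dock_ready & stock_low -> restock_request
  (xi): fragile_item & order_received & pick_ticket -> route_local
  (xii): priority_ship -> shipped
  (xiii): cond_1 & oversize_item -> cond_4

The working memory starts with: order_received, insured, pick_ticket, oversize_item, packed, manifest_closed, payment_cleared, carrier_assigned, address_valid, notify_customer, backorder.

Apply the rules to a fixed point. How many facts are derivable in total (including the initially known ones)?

22

Round 1 fires (i), (v), (vii), (viii), (ix), giving split_shipment, stock_low, cond_1, priority_ship, hazmat_flag.
Round 2 fires (ii), (xii), (xiii), giving fragile_item, shipped, cond_4.
Round 3 fires (xi), giving route_local.
Round 4 fires (vi), giving dock_ready.
Round 5 fires (x), giving restock_request.
Closure: {address_valid, backorder, carrier_assigned, cond_1, cond_4, dock_ready, fragile_item, hazmat_flag, insured, manifest_closed, notify_customer, order_received, oversize_item, packed, payment_cleared, pick_ticket, priority_ship, restock_request, route_local, shipped, split_shipment, stock_low} — 22 facts.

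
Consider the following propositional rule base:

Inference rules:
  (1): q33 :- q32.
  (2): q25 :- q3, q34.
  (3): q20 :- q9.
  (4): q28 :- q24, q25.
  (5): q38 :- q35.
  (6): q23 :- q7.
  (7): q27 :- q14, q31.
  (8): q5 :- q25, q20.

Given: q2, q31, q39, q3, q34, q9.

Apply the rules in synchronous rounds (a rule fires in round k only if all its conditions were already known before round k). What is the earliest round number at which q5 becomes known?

2

Round 1: (2) [q25 :- q3, q34.]; (3) [q20 :- q9.]. Adds q25, q20.
Round 2: (8) [q5 :- q25, q20.]. Adds q5.
q5 first appears in round 2.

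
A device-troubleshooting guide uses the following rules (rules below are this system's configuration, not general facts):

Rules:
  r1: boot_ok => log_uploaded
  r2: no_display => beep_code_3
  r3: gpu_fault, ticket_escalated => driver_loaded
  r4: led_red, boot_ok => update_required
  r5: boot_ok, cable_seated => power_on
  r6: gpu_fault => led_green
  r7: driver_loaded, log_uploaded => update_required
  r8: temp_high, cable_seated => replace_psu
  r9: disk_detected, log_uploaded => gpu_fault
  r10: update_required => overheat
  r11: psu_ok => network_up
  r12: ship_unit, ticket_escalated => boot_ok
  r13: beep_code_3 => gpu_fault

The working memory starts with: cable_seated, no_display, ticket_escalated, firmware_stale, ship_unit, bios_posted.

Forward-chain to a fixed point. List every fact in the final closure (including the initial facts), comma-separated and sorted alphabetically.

Round 1: r2 [no_display => beep_code_3]; r12 [ship_unit, ticket_escalated => boot_ok]. New: beep_code_3, boot_ok.
Round 2: r1 [boot_ok => log_uploaded]; r5 [boot_ok, cable_seated => power_on]; r13 [beep_code_3 => gpu_fault]. New: log_uploaded, power_on, gpu_fault.
Round 3: r3 [gpu_fault, ticket_escalated => driver_loaded]; r6 [gpu_fault => led_green]. New: driver_loaded, led_green.
Round 4: r7 [driver_loaded, log_uploaded => update_required]. New: update_required.
Round 5: r10 [update_required => overheat]. New: overheat.

beep_code_3, bios_posted, boot_ok, cable_seated, driver_loaded, firmware_stale, gpu_fault, led_green, log_uploaded, no_display, overheat, power_on, ship_unit, ticket_escalated, update_required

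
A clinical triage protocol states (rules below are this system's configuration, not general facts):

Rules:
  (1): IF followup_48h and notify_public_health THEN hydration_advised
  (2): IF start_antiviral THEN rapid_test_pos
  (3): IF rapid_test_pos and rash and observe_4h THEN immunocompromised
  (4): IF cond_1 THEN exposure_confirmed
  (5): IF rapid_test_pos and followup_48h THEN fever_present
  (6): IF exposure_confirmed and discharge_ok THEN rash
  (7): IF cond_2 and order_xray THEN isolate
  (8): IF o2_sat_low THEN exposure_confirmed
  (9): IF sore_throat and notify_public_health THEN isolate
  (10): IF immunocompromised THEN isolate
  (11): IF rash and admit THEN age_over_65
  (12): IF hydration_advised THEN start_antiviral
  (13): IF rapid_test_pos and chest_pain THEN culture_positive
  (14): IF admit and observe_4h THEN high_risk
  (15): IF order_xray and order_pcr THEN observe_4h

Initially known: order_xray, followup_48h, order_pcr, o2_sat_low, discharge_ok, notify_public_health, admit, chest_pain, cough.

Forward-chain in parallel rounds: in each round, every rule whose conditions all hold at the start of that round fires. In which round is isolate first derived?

5

[1] (1) [IF followup_48h and notify_public_health THEN hydration_advised]; (8) [IF o2_sat_low THEN exposure_confirmed]; (15) [IF order_xray and order_pcr THEN observe_4h]. ⇒ new: hydration_advised, exposure_confirmed, observe_4h.
[2] (6) [IF exposure_confirmed and discharge_ok THEN rash]; (12) [IF hydration_advised THEN start_antiviral]; (14) [IF admit and observe_4h THEN high_risk]. ⇒ new: rash, start_antiviral, high_risk.
[3] (2) [IF start_antiviral THEN rapid_test_pos]; (11) [IF rash and admit THEN age_over_65]. ⇒ new: rapid_test_pos, age_over_65.
[4] (3) [IF rapid_test_pos and rash and observe_4h THEN immunocompromised]; (5) [IF rapid_test_pos and followup_48h THEN fever_present]; (13) [IF rapid_test_pos and chest_pain THEN culture_positive]. ⇒ new: immunocompromised, fever_present, culture_positive.
[5] (10) [IF immunocompromised THEN isolate]. ⇒ new: isolate.
isolate first appears in round 5.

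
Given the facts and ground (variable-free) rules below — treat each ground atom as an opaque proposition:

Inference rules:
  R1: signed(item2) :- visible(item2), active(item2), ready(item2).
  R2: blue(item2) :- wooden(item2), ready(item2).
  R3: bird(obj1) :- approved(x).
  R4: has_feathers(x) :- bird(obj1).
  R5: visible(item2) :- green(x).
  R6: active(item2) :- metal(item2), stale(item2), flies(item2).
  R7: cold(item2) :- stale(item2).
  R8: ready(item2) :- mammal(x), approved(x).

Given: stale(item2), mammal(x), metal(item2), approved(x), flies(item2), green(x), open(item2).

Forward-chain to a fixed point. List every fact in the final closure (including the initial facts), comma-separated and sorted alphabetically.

[1] R3 [bird(obj1) :- approved(x).]; R5 [visible(item2) :- green(x).]; R6 [active(item2) :- metal(item2), stale(item2), flies(item2).]; R7 [cold(item2) :- stale(item2).]; R8 [ready(item2) :- mammal(x), approved(x).]. ⇒ new: bird(obj1), visible(item2), active(item2), cold(item2), ready(item2).
[2] R1 [signed(item2) :- visible(item2), active(item2), ready(item2).]; R4 [has_feathers(x) :- bird(obj1).]. ⇒ new: signed(item2), has_feathers(x).

active(item2), approved(x), bird(obj1), cold(item2), flies(item2), green(x), has_feathers(x), mammal(x), metal(item2), open(item2), ready(item2), signed(item2), stale(item2), visible(item2)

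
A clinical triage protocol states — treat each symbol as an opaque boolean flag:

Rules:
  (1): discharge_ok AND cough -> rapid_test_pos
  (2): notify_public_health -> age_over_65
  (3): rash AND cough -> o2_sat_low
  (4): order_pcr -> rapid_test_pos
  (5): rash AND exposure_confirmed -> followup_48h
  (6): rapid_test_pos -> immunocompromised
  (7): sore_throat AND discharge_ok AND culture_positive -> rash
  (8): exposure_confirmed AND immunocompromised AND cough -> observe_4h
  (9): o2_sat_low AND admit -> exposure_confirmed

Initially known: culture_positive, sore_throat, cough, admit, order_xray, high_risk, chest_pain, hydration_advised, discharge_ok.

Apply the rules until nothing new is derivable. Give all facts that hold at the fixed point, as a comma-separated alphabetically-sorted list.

Round 1: (1) [discharge_ok AND cough -> rapid_test_pos]; (7) [sore_throat AND discharge_ok AND culture_positive -> rash]. Adds rapid_test_pos, rash.
Round 2: (3) [rash AND cough -> o2_sat_low]; (6) [rapid_test_pos -> immunocompromised]. Adds o2_sat_low, immunocompromised.
Round 3: (9) [o2_sat_low AND admit -> exposure_confirmed]. Adds exposure_confirmed.
Round 4: (5) [rash AND exposure_confirmed -> followup_48h]; (8) [exposure_confirmed AND immunocompromised AND cough -> observe_4h]. Adds followup_48h, observe_4h.

admit, chest_pain, cough, culture_positive, discharge_ok, exposure_confirmed, followup_48h, high_risk, hydration_advised, immunocompromised, o2_sat_low, observe_4h, order_xray, rapid_test_pos, rash, sore_throat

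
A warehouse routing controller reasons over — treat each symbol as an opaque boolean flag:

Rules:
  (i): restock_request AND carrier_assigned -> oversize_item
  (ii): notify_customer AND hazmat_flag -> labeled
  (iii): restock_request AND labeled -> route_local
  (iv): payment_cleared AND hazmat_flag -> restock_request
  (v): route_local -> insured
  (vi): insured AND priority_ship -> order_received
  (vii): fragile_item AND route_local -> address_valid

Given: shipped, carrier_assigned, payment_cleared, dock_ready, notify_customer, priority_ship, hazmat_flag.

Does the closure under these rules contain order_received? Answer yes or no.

Round 1: (ii) [notify_customer AND hazmat_flag -> labeled]; (iv) [payment_cleared AND hazmat_flag -> restock_request]. Adds labeled, restock_request.
Round 2: (i) [restock_request AND carrier_assigned -> oversize_item]; (iii) [restock_request AND labeled -> route_local]. Adds oversize_item, route_local.
Round 3: (v) [route_local -> insured]. Adds insured.
Round 4: (vi) [insured AND priority_ship -> order_received]. Adds order_received.
order_received appears in round 4, so it is derivable.

yes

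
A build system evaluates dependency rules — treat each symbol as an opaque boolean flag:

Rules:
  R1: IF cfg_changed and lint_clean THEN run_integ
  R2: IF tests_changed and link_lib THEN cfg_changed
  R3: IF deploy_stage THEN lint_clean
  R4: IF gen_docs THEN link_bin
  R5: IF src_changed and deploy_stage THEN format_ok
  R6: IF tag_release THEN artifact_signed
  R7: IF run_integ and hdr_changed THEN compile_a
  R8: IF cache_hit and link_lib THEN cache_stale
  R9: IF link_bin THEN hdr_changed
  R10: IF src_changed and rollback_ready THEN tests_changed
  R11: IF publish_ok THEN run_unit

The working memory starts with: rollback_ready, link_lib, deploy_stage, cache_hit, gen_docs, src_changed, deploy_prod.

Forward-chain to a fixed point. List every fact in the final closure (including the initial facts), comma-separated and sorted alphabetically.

Round 1 fires R3, R4, R5, R8, R10, giving lint_clean, link_bin, format_ok, cache_stale, tests_changed.
Round 2 fires R2, R9, giving cfg_changed, hdr_changed.
Round 3 fires R1, giving run_integ.
Round 4 fires R7, giving compile_a.

cache_hit, cache_stale, cfg_changed, compile_a, deploy_prod, deploy_stage, format_ok, gen_docs, hdr_changed, link_bin, link_lib, lint_clean, rollback_ready, run_integ, src_changed, tests_changed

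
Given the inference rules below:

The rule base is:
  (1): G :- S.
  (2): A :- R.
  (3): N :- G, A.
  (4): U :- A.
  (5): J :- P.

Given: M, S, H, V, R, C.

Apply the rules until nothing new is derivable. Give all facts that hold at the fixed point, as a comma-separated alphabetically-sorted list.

A, C, G, H, M, N, R, S, U, V

Round 1: (1) [G :- S.]; (2) [A :- R.]. Adds G, A.
Round 2: (3) [N :- G, A.]; (4) [U :- A.]. Adds N, U.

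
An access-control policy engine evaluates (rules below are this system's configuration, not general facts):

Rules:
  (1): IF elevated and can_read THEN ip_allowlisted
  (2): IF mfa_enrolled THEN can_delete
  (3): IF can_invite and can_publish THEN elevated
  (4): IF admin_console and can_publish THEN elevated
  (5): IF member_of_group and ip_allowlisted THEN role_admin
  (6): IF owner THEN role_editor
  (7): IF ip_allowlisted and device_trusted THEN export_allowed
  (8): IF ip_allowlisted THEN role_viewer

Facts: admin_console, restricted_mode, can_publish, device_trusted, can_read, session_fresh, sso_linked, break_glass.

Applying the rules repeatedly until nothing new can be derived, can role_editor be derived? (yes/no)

Round 1 fires (4), giving elevated.
Round 2 fires (1), giving ip_allowlisted.
Round 3 fires (7), (8), giving export_allowed, role_viewer.
Fixed point reached. role_editor is concluded only by (6); (6) needs owner (never derived).

no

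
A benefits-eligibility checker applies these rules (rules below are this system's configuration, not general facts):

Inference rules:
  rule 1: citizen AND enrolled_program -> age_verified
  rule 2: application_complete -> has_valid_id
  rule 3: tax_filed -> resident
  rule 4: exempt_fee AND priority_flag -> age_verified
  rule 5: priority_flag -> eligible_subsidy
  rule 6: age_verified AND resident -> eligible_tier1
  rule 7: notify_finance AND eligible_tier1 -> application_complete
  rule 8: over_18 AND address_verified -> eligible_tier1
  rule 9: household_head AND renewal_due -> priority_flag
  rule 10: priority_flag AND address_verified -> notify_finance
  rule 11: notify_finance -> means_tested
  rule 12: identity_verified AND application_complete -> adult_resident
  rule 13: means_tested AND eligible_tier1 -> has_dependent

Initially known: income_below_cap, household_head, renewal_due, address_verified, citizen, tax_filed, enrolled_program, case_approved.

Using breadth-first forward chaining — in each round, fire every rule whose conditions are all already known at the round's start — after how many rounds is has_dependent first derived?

4

[1] rule 1 [citizen AND enrolled_program -> age_verified]; rule 3 [tax_filed -> resident]; rule 9 [household_head AND renewal_due -> priority_flag]. ⇒ new: age_verified, resident, priority_flag.
[2] rule 5 [priority_flag -> eligible_subsidy]; rule 6 [age_verified AND resident -> eligible_tier1]; rule 10 [priority_flag AND address_verified -> notify_finance]. ⇒ new: eligible_subsidy, eligible_tier1, notify_finance.
[3] rule 7 [notify_finance AND eligible_tier1 -> application_complete]; rule 11 [notify_finance -> means_tested]. ⇒ new: application_complete, means_tested.
[4] rule 2 [application_complete -> has_valid_id]; rule 13 [means_tested AND eligible_tier1 -> has_dependent]. ⇒ new: has_valid_id, has_dependent.
has_dependent first appears in round 4.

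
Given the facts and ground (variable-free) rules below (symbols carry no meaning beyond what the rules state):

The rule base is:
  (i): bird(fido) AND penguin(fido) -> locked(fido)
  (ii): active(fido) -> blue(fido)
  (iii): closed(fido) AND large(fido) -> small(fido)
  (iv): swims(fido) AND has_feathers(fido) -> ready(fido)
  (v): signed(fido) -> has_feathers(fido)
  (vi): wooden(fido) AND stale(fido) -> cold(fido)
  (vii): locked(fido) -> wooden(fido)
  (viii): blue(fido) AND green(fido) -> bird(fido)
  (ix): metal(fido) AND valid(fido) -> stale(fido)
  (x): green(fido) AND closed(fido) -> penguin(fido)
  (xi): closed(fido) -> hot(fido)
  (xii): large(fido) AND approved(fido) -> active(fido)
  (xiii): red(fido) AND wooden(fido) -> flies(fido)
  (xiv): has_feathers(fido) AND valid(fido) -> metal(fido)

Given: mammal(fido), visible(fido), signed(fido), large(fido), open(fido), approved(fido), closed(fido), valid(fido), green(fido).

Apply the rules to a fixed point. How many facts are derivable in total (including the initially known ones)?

21

Round 1: (iii) [closed(fido) AND large(fido) -> small(fido)]; (v) [signed(fido) -> has_feathers(fido)]; (x) [green(fido) AND closed(fido) -> penguin(fido)]; (xi) [closed(fido) -> hot(fido)]; (xii) [large(fido) AND approved(fido) -> active(fido)]. Adds small(fido), has_feathers(fido), penguin(fido), hot(fido), active(fido).
Round 2: (ii) [active(fido) -> blue(fido)]; (xiv) [has_feathers(fido) AND valid(fido) -> metal(fido)]. Adds blue(fido), metal(fido).
Round 3: (viii) [blue(fido) AND green(fido) -> bird(fido)]; (ix) [metal(fido) AND valid(fido) -> stale(fido)]. Adds bird(fido), stale(fido).
Round 4: (i) [bird(fido) AND penguin(fido) -> locked(fido)]. Adds locked(fido).
Round 5: (vii) [locked(fido) -> wooden(fido)]. Adds wooden(fido).
Round 6: (vi) [wooden(fido) AND stale(fido) -> cold(fido)]. Adds cold(fido).
Closure: {active(fido), approved(fido), bird(fido), blue(fido), closed(fido), cold(fido), green(fido), has_feathers(fido), hot(fido), large(fido), locked(fido), mammal(fido), metal(fido), open(fido), penguin(fido), signed(fido), small(fido), stale(fido), valid(fido), visible(fido), wooden(fido)} — 21 facts.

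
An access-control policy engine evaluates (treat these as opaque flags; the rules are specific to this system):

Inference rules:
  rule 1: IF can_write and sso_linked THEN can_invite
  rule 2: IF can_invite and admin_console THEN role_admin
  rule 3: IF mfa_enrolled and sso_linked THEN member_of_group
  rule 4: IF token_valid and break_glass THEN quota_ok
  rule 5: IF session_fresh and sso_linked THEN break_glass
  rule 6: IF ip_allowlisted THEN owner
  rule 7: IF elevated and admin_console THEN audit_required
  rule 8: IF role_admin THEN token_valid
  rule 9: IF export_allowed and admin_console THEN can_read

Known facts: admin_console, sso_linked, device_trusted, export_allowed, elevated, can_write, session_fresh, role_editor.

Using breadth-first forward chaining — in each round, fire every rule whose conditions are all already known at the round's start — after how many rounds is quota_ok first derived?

[1] rule 1 [IF can_write and sso_linked THEN can_invite]; rule 5 [IF session_fresh and sso_linked THEN break_glass]; rule 7 [IF elevated and admin_console THEN audit_required]; rule 9 [IF export_allowed and admin_console THEN can_read]. ⇒ new: can_invite, break_glass, audit_required, can_read.
[2] rule 2 [IF can_invite and admin_console THEN role_admin]. ⇒ new: role_admin.
[3] rule 8 [IF role_admin THEN token_valid]. ⇒ new: token_valid.
[4] rule 4 [IF token_valid and break_glass THEN quota_ok]. ⇒ new: quota_ok.
quota_ok first appears in round 4.

4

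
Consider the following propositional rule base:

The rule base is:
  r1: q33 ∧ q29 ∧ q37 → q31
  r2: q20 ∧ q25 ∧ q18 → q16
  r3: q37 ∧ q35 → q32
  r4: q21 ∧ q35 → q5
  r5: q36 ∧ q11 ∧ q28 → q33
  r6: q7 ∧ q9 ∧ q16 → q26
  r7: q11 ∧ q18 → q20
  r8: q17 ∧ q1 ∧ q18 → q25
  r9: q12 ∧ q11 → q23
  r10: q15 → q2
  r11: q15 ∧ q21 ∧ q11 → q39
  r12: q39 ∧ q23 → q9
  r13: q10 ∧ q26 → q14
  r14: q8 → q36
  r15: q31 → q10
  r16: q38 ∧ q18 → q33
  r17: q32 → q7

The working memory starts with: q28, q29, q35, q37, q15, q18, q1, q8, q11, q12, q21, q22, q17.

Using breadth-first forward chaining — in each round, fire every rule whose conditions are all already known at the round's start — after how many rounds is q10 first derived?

Round 1 fires r3, r4, r7, r8, r9, r10, r11, r14, giving q32, q5, q20, q25, q23, q2, q39, q36.
Round 2 fires r2, r5, r12, r17, giving q16, q33, q9, q7.
Round 3 fires r1, r6, giving q31, q26.
Round 4 fires r15, giving q10.
q10 first appears in round 4.

4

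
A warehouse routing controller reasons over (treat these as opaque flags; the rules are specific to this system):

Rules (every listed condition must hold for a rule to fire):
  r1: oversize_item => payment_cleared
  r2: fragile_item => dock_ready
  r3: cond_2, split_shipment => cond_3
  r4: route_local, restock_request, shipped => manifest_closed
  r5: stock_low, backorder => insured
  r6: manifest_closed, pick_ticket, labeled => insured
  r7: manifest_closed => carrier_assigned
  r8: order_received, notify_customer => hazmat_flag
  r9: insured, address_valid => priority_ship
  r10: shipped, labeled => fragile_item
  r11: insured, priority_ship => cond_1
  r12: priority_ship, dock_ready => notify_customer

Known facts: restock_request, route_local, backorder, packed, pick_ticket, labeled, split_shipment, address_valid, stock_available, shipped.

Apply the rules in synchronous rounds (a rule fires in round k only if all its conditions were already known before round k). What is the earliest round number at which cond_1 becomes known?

4

Round 1: r4 [route_local, restock_request, shipped => manifest_closed]; r10 [shipped, labeled => fragile_item]. Adds manifest_closed, fragile_item.
Round 2: r2 [fragile_item => dock_ready]; r6 [manifest_closed, pick_ticket, labeled => insured]; r7 [manifest_closed => carrier_assigned]. Adds dock_ready, insured, carrier_assigned.
Round 3: r9 [insured, address_valid => priority_ship]. Adds priority_ship.
Round 4: r11 [insured, priority_ship => cond_1]; r12 [priority_ship, dock_ready => notify_customer]. Adds cond_1, notify_customer.
cond_1 first appears in round 4.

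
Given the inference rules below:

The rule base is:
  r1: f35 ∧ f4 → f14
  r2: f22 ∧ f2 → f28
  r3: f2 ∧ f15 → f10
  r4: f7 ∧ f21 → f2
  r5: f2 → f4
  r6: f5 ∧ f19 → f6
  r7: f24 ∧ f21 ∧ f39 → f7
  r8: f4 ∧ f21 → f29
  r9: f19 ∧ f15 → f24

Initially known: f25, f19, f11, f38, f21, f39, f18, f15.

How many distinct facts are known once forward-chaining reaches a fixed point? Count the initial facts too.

14

Round 1 fires r9, giving f24.
Round 2 fires r7, giving f7.
Round 3 fires r4, giving f2.
Round 4 fires r3, r5, giving f10, f4.
Round 5 fires r8, giving f29.
Closure: {f10, f11, f15, f18, f19, f2, f21, f24, f25, f29, f38, f39, f4, f7} — 14 facts.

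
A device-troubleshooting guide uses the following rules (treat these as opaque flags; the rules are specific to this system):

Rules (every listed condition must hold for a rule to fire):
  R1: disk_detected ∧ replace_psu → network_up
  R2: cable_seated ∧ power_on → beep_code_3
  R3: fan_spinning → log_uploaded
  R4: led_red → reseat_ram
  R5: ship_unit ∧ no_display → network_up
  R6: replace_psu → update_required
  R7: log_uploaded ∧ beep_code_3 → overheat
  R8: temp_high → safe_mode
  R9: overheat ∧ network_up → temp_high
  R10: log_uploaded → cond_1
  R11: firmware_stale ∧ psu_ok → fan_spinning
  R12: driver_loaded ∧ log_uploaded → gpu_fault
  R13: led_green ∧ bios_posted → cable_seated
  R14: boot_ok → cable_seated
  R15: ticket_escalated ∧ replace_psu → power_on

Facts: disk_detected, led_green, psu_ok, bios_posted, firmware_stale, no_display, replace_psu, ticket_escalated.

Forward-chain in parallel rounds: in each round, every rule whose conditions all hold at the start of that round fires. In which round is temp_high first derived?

4

[1] R1 [disk_detected ∧ replace_psu → network_up]; R6 [replace_psu → update_required]; R11 [firmware_stale ∧ psu_ok → fan_spinning]; R13 [led_green ∧ bios_posted → cable_seated]; R15 [ticket_escalated ∧ replace_psu → power_on]. ⇒ new: network_up, update_required, fan_spinning, cable_seated, power_on.
[2] R2 [cable_seated ∧ power_on → beep_code_3]; R3 [fan_spinning → log_uploaded]. ⇒ new: beep_code_3, log_uploaded.
[3] R7 [log_uploaded ∧ beep_code_3 → overheat]; R10 [log_uploaded → cond_1]. ⇒ new: overheat, cond_1.
[4] R9 [overheat ∧ network_up → temp_high]. ⇒ new: temp_high.
temp_high first appears in round 4.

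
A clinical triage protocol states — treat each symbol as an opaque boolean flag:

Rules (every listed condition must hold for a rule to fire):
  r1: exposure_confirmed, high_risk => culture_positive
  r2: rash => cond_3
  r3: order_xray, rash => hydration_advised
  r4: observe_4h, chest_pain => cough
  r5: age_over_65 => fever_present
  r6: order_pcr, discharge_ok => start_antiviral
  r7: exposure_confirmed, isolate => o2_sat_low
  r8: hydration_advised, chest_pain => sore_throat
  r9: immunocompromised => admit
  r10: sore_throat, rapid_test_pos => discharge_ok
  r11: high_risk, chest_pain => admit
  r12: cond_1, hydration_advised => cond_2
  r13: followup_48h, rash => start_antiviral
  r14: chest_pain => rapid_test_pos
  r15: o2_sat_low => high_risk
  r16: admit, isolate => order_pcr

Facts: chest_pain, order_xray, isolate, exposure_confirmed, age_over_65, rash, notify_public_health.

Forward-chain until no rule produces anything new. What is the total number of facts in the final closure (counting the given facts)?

Round 1 fires r2, r3, r5, r7, r14, giving cond_3, hydration_advised, fever_present, o2_sat_low, rapid_test_pos.
Round 2 fires r8, r15, giving sore_throat, high_risk.
Round 3 fires r1, r10, r11, giving culture_positive, discharge_ok, admit.
Round 4 fires r16, giving order_pcr.
Round 5 fires r6, giving start_antiviral.
Closure: {admit, age_over_65, chest_pain, cond_3, culture_positive, discharge_ok, exposure_confirmed, fever_present, high_risk, hydration_advised, isolate, notify_public_health, o2_sat_low, order_pcr, order_xray, rapid_test_pos, rash, sore_throat, start_antiviral} — 19 facts.

19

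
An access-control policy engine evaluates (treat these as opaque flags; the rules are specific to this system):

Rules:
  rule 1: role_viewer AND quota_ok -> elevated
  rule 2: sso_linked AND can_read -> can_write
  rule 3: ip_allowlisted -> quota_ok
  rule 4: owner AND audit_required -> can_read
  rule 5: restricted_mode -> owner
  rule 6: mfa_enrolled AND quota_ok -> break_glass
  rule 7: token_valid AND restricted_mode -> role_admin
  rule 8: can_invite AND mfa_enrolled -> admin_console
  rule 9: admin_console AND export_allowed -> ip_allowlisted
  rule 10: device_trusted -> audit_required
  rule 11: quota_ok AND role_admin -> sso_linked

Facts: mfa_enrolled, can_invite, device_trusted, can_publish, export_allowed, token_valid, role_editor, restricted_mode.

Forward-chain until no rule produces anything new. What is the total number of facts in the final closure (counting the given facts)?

18

Round 1: rule 5 [restricted_mode -> owner]; rule 7 [token_valid AND restricted_mode -> role_admin]; rule 8 [can_invite AND mfa_enrolled -> admin_console]; rule 10 [device_trusted -> audit_required]. New: owner, role_admin, admin_console, audit_required.
Round 2: rule 4 [owner AND audit_required -> can_read]; rule 9 [admin_console AND export_allowed -> ip_allowlisted]. New: can_read, ip_allowlisted.
Round 3: rule 3 [ip_allowlisted -> quota_ok]. New: quota_ok.
Round 4: rule 6 [mfa_enrolled AND quota_ok -> break_glass]; rule 11 [quota_ok AND role_admin -> sso_linked]. New: break_glass, sso_linked.
Round 5: rule 2 [sso_linked AND can_read -> can_write]. New: can_write.
Closure: {admin_console, audit_required, break_glass, can_invite, can_publish, can_read, can_write, device_trusted, export_allowed, ip_allowlisted, mfa_enrolled, owner, quota_ok, restricted_mode, role_admin, role_editor, sso_linked, token_valid} — 18 facts.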